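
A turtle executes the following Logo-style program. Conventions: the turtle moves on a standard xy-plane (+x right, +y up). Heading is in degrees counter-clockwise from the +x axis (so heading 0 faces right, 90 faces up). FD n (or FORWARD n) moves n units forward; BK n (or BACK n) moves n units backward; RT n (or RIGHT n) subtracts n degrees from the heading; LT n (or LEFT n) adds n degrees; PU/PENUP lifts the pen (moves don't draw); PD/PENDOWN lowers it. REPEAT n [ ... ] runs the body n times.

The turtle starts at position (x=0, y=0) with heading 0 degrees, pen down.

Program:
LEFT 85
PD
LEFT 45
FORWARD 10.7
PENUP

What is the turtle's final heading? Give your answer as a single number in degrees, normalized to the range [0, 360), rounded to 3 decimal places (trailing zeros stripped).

Answer: 130

Derivation:
Executing turtle program step by step:
Start: pos=(0,0), heading=0, pen down
LT 85: heading 0 -> 85
PD: pen down
LT 45: heading 85 -> 130
FD 10.7: (0,0) -> (-6.878,8.197) [heading=130, draw]
PU: pen up
Final: pos=(-6.878,8.197), heading=130, 1 segment(s) drawn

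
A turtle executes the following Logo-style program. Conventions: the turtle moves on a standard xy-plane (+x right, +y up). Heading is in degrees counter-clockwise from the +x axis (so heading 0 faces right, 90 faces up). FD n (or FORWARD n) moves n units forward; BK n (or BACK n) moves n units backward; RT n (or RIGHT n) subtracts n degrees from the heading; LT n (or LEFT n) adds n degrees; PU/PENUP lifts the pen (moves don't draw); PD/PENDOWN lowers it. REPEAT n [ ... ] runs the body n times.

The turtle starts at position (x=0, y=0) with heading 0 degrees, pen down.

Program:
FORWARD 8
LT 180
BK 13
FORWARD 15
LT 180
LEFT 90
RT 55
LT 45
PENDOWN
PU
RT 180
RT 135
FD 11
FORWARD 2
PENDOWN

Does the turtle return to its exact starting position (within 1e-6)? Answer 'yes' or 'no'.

Executing turtle program step by step:
Start: pos=(0,0), heading=0, pen down
FD 8: (0,0) -> (8,0) [heading=0, draw]
LT 180: heading 0 -> 180
BK 13: (8,0) -> (21,0) [heading=180, draw]
FD 15: (21,0) -> (6,0) [heading=180, draw]
LT 180: heading 180 -> 0
LT 90: heading 0 -> 90
RT 55: heading 90 -> 35
LT 45: heading 35 -> 80
PD: pen down
PU: pen up
RT 180: heading 80 -> 260
RT 135: heading 260 -> 125
FD 11: (6,0) -> (-0.309,9.011) [heading=125, move]
FD 2: (-0.309,9.011) -> (-1.456,10.649) [heading=125, move]
PD: pen down
Final: pos=(-1.456,10.649), heading=125, 3 segment(s) drawn

Start position: (0, 0)
Final position: (-1.456, 10.649)
Distance = 10.748; >= 1e-6 -> NOT closed

Answer: no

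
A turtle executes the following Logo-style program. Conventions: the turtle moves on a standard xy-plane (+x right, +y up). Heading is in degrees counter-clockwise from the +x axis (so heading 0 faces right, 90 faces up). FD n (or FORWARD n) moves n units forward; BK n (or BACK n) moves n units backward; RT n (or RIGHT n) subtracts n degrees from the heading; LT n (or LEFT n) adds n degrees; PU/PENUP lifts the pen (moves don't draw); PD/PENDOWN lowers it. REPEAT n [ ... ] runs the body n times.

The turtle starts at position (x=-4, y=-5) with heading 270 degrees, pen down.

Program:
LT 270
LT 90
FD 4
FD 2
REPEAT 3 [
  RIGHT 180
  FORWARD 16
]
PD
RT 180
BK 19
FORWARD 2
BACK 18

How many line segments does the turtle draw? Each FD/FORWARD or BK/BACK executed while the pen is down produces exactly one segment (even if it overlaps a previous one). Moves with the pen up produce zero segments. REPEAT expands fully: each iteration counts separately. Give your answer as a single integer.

Answer: 8

Derivation:
Executing turtle program step by step:
Start: pos=(-4,-5), heading=270, pen down
LT 270: heading 270 -> 180
LT 90: heading 180 -> 270
FD 4: (-4,-5) -> (-4,-9) [heading=270, draw]
FD 2: (-4,-9) -> (-4,-11) [heading=270, draw]
REPEAT 3 [
  -- iteration 1/3 --
  RT 180: heading 270 -> 90
  FD 16: (-4,-11) -> (-4,5) [heading=90, draw]
  -- iteration 2/3 --
  RT 180: heading 90 -> 270
  FD 16: (-4,5) -> (-4,-11) [heading=270, draw]
  -- iteration 3/3 --
  RT 180: heading 270 -> 90
  FD 16: (-4,-11) -> (-4,5) [heading=90, draw]
]
PD: pen down
RT 180: heading 90 -> 270
BK 19: (-4,5) -> (-4,24) [heading=270, draw]
FD 2: (-4,24) -> (-4,22) [heading=270, draw]
BK 18: (-4,22) -> (-4,40) [heading=270, draw]
Final: pos=(-4,40), heading=270, 8 segment(s) drawn
Segments drawn: 8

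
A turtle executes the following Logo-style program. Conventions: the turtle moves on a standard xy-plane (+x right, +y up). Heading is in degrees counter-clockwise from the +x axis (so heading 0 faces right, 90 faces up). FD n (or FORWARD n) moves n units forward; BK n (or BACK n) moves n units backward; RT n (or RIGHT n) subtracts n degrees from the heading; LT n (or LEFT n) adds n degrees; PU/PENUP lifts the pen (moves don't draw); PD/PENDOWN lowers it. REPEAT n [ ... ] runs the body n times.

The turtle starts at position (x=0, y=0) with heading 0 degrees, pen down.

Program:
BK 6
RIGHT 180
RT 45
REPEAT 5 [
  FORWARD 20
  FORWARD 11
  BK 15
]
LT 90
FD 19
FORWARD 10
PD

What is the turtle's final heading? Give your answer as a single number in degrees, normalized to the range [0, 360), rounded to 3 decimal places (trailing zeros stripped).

Executing turtle program step by step:
Start: pos=(0,0), heading=0, pen down
BK 6: (0,0) -> (-6,0) [heading=0, draw]
RT 180: heading 0 -> 180
RT 45: heading 180 -> 135
REPEAT 5 [
  -- iteration 1/5 --
  FD 20: (-6,0) -> (-20.142,14.142) [heading=135, draw]
  FD 11: (-20.142,14.142) -> (-27.92,21.92) [heading=135, draw]
  BK 15: (-27.92,21.92) -> (-17.314,11.314) [heading=135, draw]
  -- iteration 2/5 --
  FD 20: (-17.314,11.314) -> (-31.456,25.456) [heading=135, draw]
  FD 11: (-31.456,25.456) -> (-39.234,33.234) [heading=135, draw]
  BK 15: (-39.234,33.234) -> (-28.627,22.627) [heading=135, draw]
  -- iteration 3/5 --
  FD 20: (-28.627,22.627) -> (-42.77,36.77) [heading=135, draw]
  FD 11: (-42.77,36.77) -> (-50.548,44.548) [heading=135, draw]
  BK 15: (-50.548,44.548) -> (-39.941,33.941) [heading=135, draw]
  -- iteration 4/5 --
  FD 20: (-39.941,33.941) -> (-54.083,48.083) [heading=135, draw]
  FD 11: (-54.083,48.083) -> (-61.861,55.861) [heading=135, draw]
  BK 15: (-61.861,55.861) -> (-51.255,45.255) [heading=135, draw]
  -- iteration 5/5 --
  FD 20: (-51.255,45.255) -> (-65.397,59.397) [heading=135, draw]
  FD 11: (-65.397,59.397) -> (-73.175,67.175) [heading=135, draw]
  BK 15: (-73.175,67.175) -> (-62.569,56.569) [heading=135, draw]
]
LT 90: heading 135 -> 225
FD 19: (-62.569,56.569) -> (-76.004,43.134) [heading=225, draw]
FD 10: (-76.004,43.134) -> (-83.075,36.062) [heading=225, draw]
PD: pen down
Final: pos=(-83.075,36.062), heading=225, 18 segment(s) drawn

Answer: 225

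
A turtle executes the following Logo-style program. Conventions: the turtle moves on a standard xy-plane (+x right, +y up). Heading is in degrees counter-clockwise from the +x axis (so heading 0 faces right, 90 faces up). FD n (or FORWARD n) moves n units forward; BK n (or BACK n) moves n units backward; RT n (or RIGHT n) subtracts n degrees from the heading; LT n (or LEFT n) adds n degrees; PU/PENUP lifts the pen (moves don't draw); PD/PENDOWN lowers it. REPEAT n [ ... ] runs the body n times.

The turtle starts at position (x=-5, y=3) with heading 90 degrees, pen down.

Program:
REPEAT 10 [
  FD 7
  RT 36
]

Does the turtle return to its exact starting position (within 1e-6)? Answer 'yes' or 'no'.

Executing turtle program step by step:
Start: pos=(-5,3), heading=90, pen down
REPEAT 10 [
  -- iteration 1/10 --
  FD 7: (-5,3) -> (-5,10) [heading=90, draw]
  RT 36: heading 90 -> 54
  -- iteration 2/10 --
  FD 7: (-5,10) -> (-0.886,15.663) [heading=54, draw]
  RT 36: heading 54 -> 18
  -- iteration 3/10 --
  FD 7: (-0.886,15.663) -> (5.772,17.826) [heading=18, draw]
  RT 36: heading 18 -> 342
  -- iteration 4/10 --
  FD 7: (5.772,17.826) -> (12.429,15.663) [heading=342, draw]
  RT 36: heading 342 -> 306
  -- iteration 5/10 --
  FD 7: (12.429,15.663) -> (16.544,10) [heading=306, draw]
  RT 36: heading 306 -> 270
  -- iteration 6/10 --
  FD 7: (16.544,10) -> (16.544,3) [heading=270, draw]
  RT 36: heading 270 -> 234
  -- iteration 7/10 --
  FD 7: (16.544,3) -> (12.429,-2.663) [heading=234, draw]
  RT 36: heading 234 -> 198
  -- iteration 8/10 --
  FD 7: (12.429,-2.663) -> (5.772,-4.826) [heading=198, draw]
  RT 36: heading 198 -> 162
  -- iteration 9/10 --
  FD 7: (5.772,-4.826) -> (-0.886,-2.663) [heading=162, draw]
  RT 36: heading 162 -> 126
  -- iteration 10/10 --
  FD 7: (-0.886,-2.663) -> (-5,3) [heading=126, draw]
  RT 36: heading 126 -> 90
]
Final: pos=(-5,3), heading=90, 10 segment(s) drawn

Start position: (-5, 3)
Final position: (-5, 3)
Distance = 0; < 1e-6 -> CLOSED

Answer: yes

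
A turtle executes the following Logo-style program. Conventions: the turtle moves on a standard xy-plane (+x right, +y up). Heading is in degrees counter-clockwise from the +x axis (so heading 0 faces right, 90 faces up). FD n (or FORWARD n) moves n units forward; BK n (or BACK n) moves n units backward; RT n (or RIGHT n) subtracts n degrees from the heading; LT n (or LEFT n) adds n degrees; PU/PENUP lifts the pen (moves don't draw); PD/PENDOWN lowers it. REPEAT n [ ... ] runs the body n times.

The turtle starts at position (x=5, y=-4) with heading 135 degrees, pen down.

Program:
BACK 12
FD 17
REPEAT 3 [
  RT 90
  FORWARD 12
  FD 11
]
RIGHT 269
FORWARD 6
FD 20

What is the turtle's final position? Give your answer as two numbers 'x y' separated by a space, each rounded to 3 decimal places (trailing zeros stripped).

Answer: 36.431 -34.789

Derivation:
Executing turtle program step by step:
Start: pos=(5,-4), heading=135, pen down
BK 12: (5,-4) -> (13.485,-12.485) [heading=135, draw]
FD 17: (13.485,-12.485) -> (1.464,-0.464) [heading=135, draw]
REPEAT 3 [
  -- iteration 1/3 --
  RT 90: heading 135 -> 45
  FD 12: (1.464,-0.464) -> (9.95,8.021) [heading=45, draw]
  FD 11: (9.95,8.021) -> (17.728,15.799) [heading=45, draw]
  -- iteration 2/3 --
  RT 90: heading 45 -> 315
  FD 12: (17.728,15.799) -> (26.213,7.314) [heading=315, draw]
  FD 11: (26.213,7.314) -> (33.991,-0.464) [heading=315, draw]
  -- iteration 3/3 --
  RT 90: heading 315 -> 225
  FD 12: (33.991,-0.464) -> (25.506,-8.95) [heading=225, draw]
  FD 11: (25.506,-8.95) -> (17.728,-16.728) [heading=225, draw]
]
RT 269: heading 225 -> 316
FD 6: (17.728,-16.728) -> (22.044,-20.896) [heading=316, draw]
FD 20: (22.044,-20.896) -> (36.431,-34.789) [heading=316, draw]
Final: pos=(36.431,-34.789), heading=316, 10 segment(s) drawn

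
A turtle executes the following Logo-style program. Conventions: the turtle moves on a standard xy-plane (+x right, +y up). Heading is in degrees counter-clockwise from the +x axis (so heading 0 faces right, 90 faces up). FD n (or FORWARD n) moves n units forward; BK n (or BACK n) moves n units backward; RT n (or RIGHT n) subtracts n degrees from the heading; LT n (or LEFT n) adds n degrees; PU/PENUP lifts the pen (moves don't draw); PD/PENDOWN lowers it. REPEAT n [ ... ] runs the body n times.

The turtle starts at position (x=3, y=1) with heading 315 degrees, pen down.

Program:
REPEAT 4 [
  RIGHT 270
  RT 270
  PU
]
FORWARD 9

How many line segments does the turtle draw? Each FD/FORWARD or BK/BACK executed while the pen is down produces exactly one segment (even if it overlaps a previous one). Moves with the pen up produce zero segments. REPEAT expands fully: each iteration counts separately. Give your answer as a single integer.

Answer: 0

Derivation:
Executing turtle program step by step:
Start: pos=(3,1), heading=315, pen down
REPEAT 4 [
  -- iteration 1/4 --
  RT 270: heading 315 -> 45
  RT 270: heading 45 -> 135
  PU: pen up
  -- iteration 2/4 --
  RT 270: heading 135 -> 225
  RT 270: heading 225 -> 315
  PU: pen up
  -- iteration 3/4 --
  RT 270: heading 315 -> 45
  RT 270: heading 45 -> 135
  PU: pen up
  -- iteration 4/4 --
  RT 270: heading 135 -> 225
  RT 270: heading 225 -> 315
  PU: pen up
]
FD 9: (3,1) -> (9.364,-5.364) [heading=315, move]
Final: pos=(9.364,-5.364), heading=315, 0 segment(s) drawn
Segments drawn: 0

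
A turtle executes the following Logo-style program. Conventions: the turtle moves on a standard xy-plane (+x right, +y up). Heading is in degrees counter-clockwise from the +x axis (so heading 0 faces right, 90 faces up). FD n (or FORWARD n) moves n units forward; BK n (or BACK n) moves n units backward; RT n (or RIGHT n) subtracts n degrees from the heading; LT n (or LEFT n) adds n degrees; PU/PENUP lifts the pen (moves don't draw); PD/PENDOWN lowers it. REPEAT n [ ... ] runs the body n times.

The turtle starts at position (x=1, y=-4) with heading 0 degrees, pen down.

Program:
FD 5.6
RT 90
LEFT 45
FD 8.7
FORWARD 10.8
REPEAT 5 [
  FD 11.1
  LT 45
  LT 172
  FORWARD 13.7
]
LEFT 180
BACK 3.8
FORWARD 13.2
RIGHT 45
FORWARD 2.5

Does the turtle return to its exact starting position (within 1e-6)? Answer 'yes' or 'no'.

Executing turtle program step by step:
Start: pos=(1,-4), heading=0, pen down
FD 5.6: (1,-4) -> (6.6,-4) [heading=0, draw]
RT 90: heading 0 -> 270
LT 45: heading 270 -> 315
FD 8.7: (6.6,-4) -> (12.752,-10.152) [heading=315, draw]
FD 10.8: (12.752,-10.152) -> (20.389,-17.789) [heading=315, draw]
REPEAT 5 [
  -- iteration 1/5 --
  FD 11.1: (20.389,-17.789) -> (28.237,-25.637) [heading=315, draw]
  LT 45: heading 315 -> 0
  LT 172: heading 0 -> 172
  FD 13.7: (28.237,-25.637) -> (14.671,-23.731) [heading=172, draw]
  -- iteration 2/5 --
  FD 11.1: (14.671,-23.731) -> (3.679,-22.186) [heading=172, draw]
  LT 45: heading 172 -> 217
  LT 172: heading 217 -> 29
  FD 13.7: (3.679,-22.186) -> (15.661,-15.544) [heading=29, draw]
  -- iteration 3/5 --
  FD 11.1: (15.661,-15.544) -> (25.369,-10.163) [heading=29, draw]
  LT 45: heading 29 -> 74
  LT 172: heading 74 -> 246
  FD 13.7: (25.369,-10.163) -> (19.797,-22.678) [heading=246, draw]
  -- iteration 4/5 --
  FD 11.1: (19.797,-22.678) -> (15.282,-32.819) [heading=246, draw]
  LT 45: heading 246 -> 291
  LT 172: heading 291 -> 103
  FD 13.7: (15.282,-32.819) -> (12.2,-19.47) [heading=103, draw]
  -- iteration 5/5 --
  FD 11.1: (12.2,-19.47) -> (9.704,-8.654) [heading=103, draw]
  LT 45: heading 103 -> 148
  LT 172: heading 148 -> 320
  FD 13.7: (9.704,-8.654) -> (20.198,-17.46) [heading=320, draw]
]
LT 180: heading 320 -> 140
BK 3.8: (20.198,-17.46) -> (23.109,-19.903) [heading=140, draw]
FD 13.2: (23.109,-19.903) -> (12.998,-11.418) [heading=140, draw]
RT 45: heading 140 -> 95
FD 2.5: (12.998,-11.418) -> (12.78,-8.928) [heading=95, draw]
Final: pos=(12.78,-8.928), heading=95, 16 segment(s) drawn

Start position: (1, -4)
Final position: (12.78, -8.928)
Distance = 12.769; >= 1e-6 -> NOT closed

Answer: no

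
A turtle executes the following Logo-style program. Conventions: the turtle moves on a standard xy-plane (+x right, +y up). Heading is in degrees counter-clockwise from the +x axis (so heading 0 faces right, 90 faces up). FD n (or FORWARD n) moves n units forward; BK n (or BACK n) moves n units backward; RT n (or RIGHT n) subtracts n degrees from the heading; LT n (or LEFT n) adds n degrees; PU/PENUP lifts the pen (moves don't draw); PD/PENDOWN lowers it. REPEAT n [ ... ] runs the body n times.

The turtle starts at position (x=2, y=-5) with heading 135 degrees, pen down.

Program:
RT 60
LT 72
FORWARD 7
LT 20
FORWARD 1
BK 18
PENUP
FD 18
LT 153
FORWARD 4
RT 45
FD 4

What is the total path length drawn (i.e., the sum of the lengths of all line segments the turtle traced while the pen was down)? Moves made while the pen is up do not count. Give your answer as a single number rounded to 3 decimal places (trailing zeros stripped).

Answer: 26

Derivation:
Executing turtle program step by step:
Start: pos=(2,-5), heading=135, pen down
RT 60: heading 135 -> 75
LT 72: heading 75 -> 147
FD 7: (2,-5) -> (-3.871,-1.188) [heading=147, draw]
LT 20: heading 147 -> 167
FD 1: (-3.871,-1.188) -> (-4.845,-0.963) [heading=167, draw]
BK 18: (-4.845,-0.963) -> (12.694,-5.012) [heading=167, draw]
PU: pen up
FD 18: (12.694,-5.012) -> (-4.845,-0.963) [heading=167, move]
LT 153: heading 167 -> 320
FD 4: (-4.845,-0.963) -> (-1.781,-3.534) [heading=320, move]
RT 45: heading 320 -> 275
FD 4: (-1.781,-3.534) -> (-1.432,-7.519) [heading=275, move]
Final: pos=(-1.432,-7.519), heading=275, 3 segment(s) drawn

Segment lengths:
  seg 1: (2,-5) -> (-3.871,-1.188), length = 7
  seg 2: (-3.871,-1.188) -> (-4.845,-0.963), length = 1
  seg 3: (-4.845,-0.963) -> (12.694,-5.012), length = 18
Total = 26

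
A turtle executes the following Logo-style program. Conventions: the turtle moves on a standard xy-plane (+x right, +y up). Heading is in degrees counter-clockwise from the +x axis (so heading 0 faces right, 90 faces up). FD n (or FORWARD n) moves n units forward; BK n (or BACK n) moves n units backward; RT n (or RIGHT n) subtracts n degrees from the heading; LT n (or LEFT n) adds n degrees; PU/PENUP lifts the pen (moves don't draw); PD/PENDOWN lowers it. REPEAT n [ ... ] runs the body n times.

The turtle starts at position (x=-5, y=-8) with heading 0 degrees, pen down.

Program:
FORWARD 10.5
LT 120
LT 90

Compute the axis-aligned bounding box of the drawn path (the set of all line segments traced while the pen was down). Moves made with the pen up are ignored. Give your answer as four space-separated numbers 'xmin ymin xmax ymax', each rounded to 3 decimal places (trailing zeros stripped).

Executing turtle program step by step:
Start: pos=(-5,-8), heading=0, pen down
FD 10.5: (-5,-8) -> (5.5,-8) [heading=0, draw]
LT 120: heading 0 -> 120
LT 90: heading 120 -> 210
Final: pos=(5.5,-8), heading=210, 1 segment(s) drawn

Segment endpoints: x in {-5, 5.5}, y in {-8}
xmin=-5, ymin=-8, xmax=5.5, ymax=-8

Answer: -5 -8 5.5 -8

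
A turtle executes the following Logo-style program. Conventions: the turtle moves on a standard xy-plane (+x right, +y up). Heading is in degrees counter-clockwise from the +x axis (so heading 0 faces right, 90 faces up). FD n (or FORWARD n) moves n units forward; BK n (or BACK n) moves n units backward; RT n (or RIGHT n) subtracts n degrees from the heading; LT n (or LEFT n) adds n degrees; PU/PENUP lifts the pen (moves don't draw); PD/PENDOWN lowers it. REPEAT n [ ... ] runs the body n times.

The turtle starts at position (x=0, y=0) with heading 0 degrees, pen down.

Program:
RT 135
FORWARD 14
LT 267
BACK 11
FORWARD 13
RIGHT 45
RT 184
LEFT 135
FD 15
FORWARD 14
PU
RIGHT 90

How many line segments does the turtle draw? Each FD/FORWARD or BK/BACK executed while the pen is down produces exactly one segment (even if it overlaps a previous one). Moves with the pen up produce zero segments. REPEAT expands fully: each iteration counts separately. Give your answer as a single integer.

Executing turtle program step by step:
Start: pos=(0,0), heading=0, pen down
RT 135: heading 0 -> 225
FD 14: (0,0) -> (-9.899,-9.899) [heading=225, draw]
LT 267: heading 225 -> 132
BK 11: (-9.899,-9.899) -> (-2.539,-18.074) [heading=132, draw]
FD 13: (-2.539,-18.074) -> (-11.238,-8.413) [heading=132, draw]
RT 45: heading 132 -> 87
RT 184: heading 87 -> 263
LT 135: heading 263 -> 38
FD 15: (-11.238,-8.413) -> (0.582,0.822) [heading=38, draw]
FD 14: (0.582,0.822) -> (11.615,9.441) [heading=38, draw]
PU: pen up
RT 90: heading 38 -> 308
Final: pos=(11.615,9.441), heading=308, 5 segment(s) drawn
Segments drawn: 5

Answer: 5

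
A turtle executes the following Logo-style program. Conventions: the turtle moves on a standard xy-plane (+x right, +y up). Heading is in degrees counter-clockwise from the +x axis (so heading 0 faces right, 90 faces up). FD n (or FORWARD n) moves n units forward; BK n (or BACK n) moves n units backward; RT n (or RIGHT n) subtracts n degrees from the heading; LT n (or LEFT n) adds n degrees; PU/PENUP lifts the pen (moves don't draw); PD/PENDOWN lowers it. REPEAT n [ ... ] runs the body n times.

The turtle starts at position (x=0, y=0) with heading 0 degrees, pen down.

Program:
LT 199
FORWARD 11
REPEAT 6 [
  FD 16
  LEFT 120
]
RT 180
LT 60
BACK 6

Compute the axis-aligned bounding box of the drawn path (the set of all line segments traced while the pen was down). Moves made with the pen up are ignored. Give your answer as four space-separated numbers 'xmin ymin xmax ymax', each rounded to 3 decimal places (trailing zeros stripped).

Executing turtle program step by step:
Start: pos=(0,0), heading=0, pen down
LT 199: heading 0 -> 199
FD 11: (0,0) -> (-10.401,-3.581) [heading=199, draw]
REPEAT 6 [
  -- iteration 1/6 --
  FD 16: (-10.401,-3.581) -> (-25.529,-8.79) [heading=199, draw]
  LT 120: heading 199 -> 319
  -- iteration 2/6 --
  FD 16: (-25.529,-8.79) -> (-13.454,-19.287) [heading=319, draw]
  LT 120: heading 319 -> 79
  -- iteration 3/6 --
  FD 16: (-13.454,-19.287) -> (-10.401,-3.581) [heading=79, draw]
  LT 120: heading 79 -> 199
  -- iteration 4/6 --
  FD 16: (-10.401,-3.581) -> (-25.529,-8.79) [heading=199, draw]
  LT 120: heading 199 -> 319
  -- iteration 5/6 --
  FD 16: (-25.529,-8.79) -> (-13.454,-19.287) [heading=319, draw]
  LT 120: heading 319 -> 79
  -- iteration 6/6 --
  FD 16: (-13.454,-19.287) -> (-10.401,-3.581) [heading=79, draw]
  LT 120: heading 79 -> 199
]
RT 180: heading 199 -> 19
LT 60: heading 19 -> 79
BK 6: (-10.401,-3.581) -> (-11.546,-9.471) [heading=79, draw]
Final: pos=(-11.546,-9.471), heading=79, 8 segment(s) drawn

Segment endpoints: x in {-25.529, -13.454, -13.454, -11.546, -10.401, -10.401, 0}, y in {-19.287, -19.287, -9.471, -8.79, -8.79, -3.581, -3.581, -3.581, 0}
xmin=-25.529, ymin=-19.287, xmax=0, ymax=0

Answer: -25.529 -19.287 0 0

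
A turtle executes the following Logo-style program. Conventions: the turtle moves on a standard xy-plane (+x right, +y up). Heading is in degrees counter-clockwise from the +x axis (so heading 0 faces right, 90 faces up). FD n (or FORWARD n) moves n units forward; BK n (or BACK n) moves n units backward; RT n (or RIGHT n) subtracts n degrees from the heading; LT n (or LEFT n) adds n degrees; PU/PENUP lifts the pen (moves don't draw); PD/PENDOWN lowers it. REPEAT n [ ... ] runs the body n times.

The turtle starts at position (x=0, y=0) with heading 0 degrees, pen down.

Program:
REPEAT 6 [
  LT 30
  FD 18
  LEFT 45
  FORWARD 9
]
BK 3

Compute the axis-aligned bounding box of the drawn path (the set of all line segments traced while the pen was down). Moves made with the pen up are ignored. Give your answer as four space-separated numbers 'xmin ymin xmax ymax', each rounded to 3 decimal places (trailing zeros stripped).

Answer: -23.558 -0.965 17.952 39.58

Derivation:
Executing turtle program step by step:
Start: pos=(0,0), heading=0, pen down
REPEAT 6 [
  -- iteration 1/6 --
  LT 30: heading 0 -> 30
  FD 18: (0,0) -> (15.588,9) [heading=30, draw]
  LT 45: heading 30 -> 75
  FD 9: (15.588,9) -> (17.918,17.693) [heading=75, draw]
  -- iteration 2/6 --
  LT 30: heading 75 -> 105
  FD 18: (17.918,17.693) -> (13.259,35.08) [heading=105, draw]
  LT 45: heading 105 -> 150
  FD 9: (13.259,35.08) -> (5.465,39.58) [heading=150, draw]
  -- iteration 3/6 --
  LT 30: heading 150 -> 180
  FD 18: (5.465,39.58) -> (-12.535,39.58) [heading=180, draw]
  LT 45: heading 180 -> 225
  FD 9: (-12.535,39.58) -> (-18.899,33.216) [heading=225, draw]
  -- iteration 4/6 --
  LT 30: heading 225 -> 255
  FD 18: (-18.899,33.216) -> (-23.558,15.829) [heading=255, draw]
  LT 45: heading 255 -> 300
  FD 9: (-23.558,15.829) -> (-19.058,8.035) [heading=300, draw]
  -- iteration 5/6 --
  LT 30: heading 300 -> 330
  FD 18: (-19.058,8.035) -> (-3.469,-0.965) [heading=330, draw]
  LT 45: heading 330 -> 15
  FD 9: (-3.469,-0.965) -> (5.224,1.365) [heading=15, draw]
  -- iteration 6/6 --
  LT 30: heading 15 -> 45
  FD 18: (5.224,1.365) -> (17.952,14.092) [heading=45, draw]
  LT 45: heading 45 -> 90
  FD 9: (17.952,14.092) -> (17.952,23.092) [heading=90, draw]
]
BK 3: (17.952,23.092) -> (17.952,20.092) [heading=90, draw]
Final: pos=(17.952,20.092), heading=90, 13 segment(s) drawn

Segment endpoints: x in {-23.558, -19.058, -18.899, -12.535, -3.469, 0, 5.224, 5.465, 13.259, 15.588, 17.918, 17.952, 17.952}, y in {-0.965, 0, 1.365, 8.035, 9, 14.092, 15.829, 17.693, 20.092, 23.092, 33.216, 35.08, 39.58}
xmin=-23.558, ymin=-0.965, xmax=17.952, ymax=39.58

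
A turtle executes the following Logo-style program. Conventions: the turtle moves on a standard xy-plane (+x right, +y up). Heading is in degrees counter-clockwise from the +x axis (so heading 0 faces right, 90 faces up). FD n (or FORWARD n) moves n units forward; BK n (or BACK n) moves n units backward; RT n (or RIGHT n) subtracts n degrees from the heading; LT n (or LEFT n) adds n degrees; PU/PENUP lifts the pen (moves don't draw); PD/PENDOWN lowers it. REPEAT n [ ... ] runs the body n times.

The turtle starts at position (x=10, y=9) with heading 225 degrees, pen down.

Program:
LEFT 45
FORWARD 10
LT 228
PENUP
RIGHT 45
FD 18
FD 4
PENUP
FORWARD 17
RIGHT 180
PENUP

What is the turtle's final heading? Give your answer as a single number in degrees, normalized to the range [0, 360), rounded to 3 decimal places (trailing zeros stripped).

Executing turtle program step by step:
Start: pos=(10,9), heading=225, pen down
LT 45: heading 225 -> 270
FD 10: (10,9) -> (10,-1) [heading=270, draw]
LT 228: heading 270 -> 138
PU: pen up
RT 45: heading 138 -> 93
FD 18: (10,-1) -> (9.058,16.975) [heading=93, move]
FD 4: (9.058,16.975) -> (8.849,20.97) [heading=93, move]
PU: pen up
FD 17: (8.849,20.97) -> (7.959,37.947) [heading=93, move]
RT 180: heading 93 -> 273
PU: pen up
Final: pos=(7.959,37.947), heading=273, 1 segment(s) drawn

Answer: 273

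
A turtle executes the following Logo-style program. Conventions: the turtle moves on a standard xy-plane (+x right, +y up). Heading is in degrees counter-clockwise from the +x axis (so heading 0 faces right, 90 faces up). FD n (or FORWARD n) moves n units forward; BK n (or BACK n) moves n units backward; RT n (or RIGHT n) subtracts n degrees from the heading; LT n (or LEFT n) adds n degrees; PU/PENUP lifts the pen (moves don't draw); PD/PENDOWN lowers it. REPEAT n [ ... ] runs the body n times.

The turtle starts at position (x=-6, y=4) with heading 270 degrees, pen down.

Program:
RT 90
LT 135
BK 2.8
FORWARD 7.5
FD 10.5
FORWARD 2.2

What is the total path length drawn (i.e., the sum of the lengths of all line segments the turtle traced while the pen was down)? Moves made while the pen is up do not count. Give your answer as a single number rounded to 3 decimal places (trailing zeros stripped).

Answer: 23

Derivation:
Executing turtle program step by step:
Start: pos=(-6,4), heading=270, pen down
RT 90: heading 270 -> 180
LT 135: heading 180 -> 315
BK 2.8: (-6,4) -> (-7.98,5.98) [heading=315, draw]
FD 7.5: (-7.98,5.98) -> (-2.677,0.677) [heading=315, draw]
FD 10.5: (-2.677,0.677) -> (4.748,-6.748) [heading=315, draw]
FD 2.2: (4.748,-6.748) -> (6.304,-8.304) [heading=315, draw]
Final: pos=(6.304,-8.304), heading=315, 4 segment(s) drawn

Segment lengths:
  seg 1: (-6,4) -> (-7.98,5.98), length = 2.8
  seg 2: (-7.98,5.98) -> (-2.677,0.677), length = 7.5
  seg 3: (-2.677,0.677) -> (4.748,-6.748), length = 10.5
  seg 4: (4.748,-6.748) -> (6.304,-8.304), length = 2.2
Total = 23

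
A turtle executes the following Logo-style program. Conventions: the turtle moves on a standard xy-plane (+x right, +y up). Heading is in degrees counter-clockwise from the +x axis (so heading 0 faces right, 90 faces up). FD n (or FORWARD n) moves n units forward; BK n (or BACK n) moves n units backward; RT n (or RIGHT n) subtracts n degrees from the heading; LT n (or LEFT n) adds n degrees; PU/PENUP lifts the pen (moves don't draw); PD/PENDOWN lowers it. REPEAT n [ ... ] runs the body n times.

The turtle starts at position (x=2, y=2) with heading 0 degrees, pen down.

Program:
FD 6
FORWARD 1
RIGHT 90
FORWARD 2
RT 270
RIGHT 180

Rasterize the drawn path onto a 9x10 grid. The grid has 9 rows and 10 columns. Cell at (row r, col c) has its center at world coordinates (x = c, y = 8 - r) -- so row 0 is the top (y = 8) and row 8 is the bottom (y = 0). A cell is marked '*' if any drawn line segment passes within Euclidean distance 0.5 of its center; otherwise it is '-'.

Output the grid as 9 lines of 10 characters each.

Answer: ----------
----------
----------
----------
----------
----------
--********
---------*
---------*

Derivation:
Segment 0: (2,2) -> (8,2)
Segment 1: (8,2) -> (9,2)
Segment 2: (9,2) -> (9,0)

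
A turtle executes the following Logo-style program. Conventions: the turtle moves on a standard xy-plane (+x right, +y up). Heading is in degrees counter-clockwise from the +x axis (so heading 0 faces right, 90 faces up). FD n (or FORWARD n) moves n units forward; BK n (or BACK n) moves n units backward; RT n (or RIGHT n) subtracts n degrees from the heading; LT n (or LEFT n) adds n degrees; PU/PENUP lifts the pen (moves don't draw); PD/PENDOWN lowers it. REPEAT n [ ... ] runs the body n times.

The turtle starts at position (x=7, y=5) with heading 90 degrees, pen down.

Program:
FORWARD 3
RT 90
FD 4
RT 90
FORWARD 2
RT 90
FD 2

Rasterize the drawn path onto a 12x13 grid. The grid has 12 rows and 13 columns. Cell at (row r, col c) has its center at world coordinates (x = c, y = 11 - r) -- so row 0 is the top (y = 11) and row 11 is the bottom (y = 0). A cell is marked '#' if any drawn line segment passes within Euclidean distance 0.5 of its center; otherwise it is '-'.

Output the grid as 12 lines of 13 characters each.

Answer: -------------
-------------
-------------
-------#####-
-------#---#-
-------#-###-
-------#-----
-------------
-------------
-------------
-------------
-------------

Derivation:
Segment 0: (7,5) -> (7,8)
Segment 1: (7,8) -> (11,8)
Segment 2: (11,8) -> (11,6)
Segment 3: (11,6) -> (9,6)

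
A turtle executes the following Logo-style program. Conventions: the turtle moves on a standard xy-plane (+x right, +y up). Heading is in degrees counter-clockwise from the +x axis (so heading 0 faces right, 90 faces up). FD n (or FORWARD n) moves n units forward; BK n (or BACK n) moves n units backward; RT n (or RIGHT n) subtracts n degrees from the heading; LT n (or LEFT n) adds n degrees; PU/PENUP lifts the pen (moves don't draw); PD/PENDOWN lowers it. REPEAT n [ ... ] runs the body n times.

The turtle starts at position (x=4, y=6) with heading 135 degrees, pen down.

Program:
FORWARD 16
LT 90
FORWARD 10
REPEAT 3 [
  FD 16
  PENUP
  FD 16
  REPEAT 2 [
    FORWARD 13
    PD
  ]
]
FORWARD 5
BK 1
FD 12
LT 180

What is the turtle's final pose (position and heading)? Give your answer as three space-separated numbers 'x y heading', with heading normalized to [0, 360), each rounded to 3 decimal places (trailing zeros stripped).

Answer: -148.735 -124.108 45

Derivation:
Executing turtle program step by step:
Start: pos=(4,6), heading=135, pen down
FD 16: (4,6) -> (-7.314,17.314) [heading=135, draw]
LT 90: heading 135 -> 225
FD 10: (-7.314,17.314) -> (-14.385,10.243) [heading=225, draw]
REPEAT 3 [
  -- iteration 1/3 --
  FD 16: (-14.385,10.243) -> (-25.698,-1.071) [heading=225, draw]
  PU: pen up
  FD 16: (-25.698,-1.071) -> (-37.012,-12.385) [heading=225, move]
  REPEAT 2 [
    -- iteration 1/2 --
    FD 13: (-37.012,-12.385) -> (-46.205,-21.577) [heading=225, move]
    PD: pen down
    -- iteration 2/2 --
    FD 13: (-46.205,-21.577) -> (-55.397,-30.77) [heading=225, draw]
    PD: pen down
  ]
  -- iteration 2/3 --
  FD 16: (-55.397,-30.77) -> (-66.711,-42.083) [heading=225, draw]
  PU: pen up
  FD 16: (-66.711,-42.083) -> (-78.024,-53.397) [heading=225, move]
  REPEAT 2 [
    -- iteration 1/2 --
    FD 13: (-78.024,-53.397) -> (-87.217,-62.589) [heading=225, move]
    PD: pen down
    -- iteration 2/2 --
    FD 13: (-87.217,-62.589) -> (-96.409,-71.782) [heading=225, draw]
    PD: pen down
  ]
  -- iteration 3/3 --
  FD 16: (-96.409,-71.782) -> (-107.723,-83.095) [heading=225, draw]
  PU: pen up
  FD 16: (-107.723,-83.095) -> (-119.037,-94.409) [heading=225, move]
  REPEAT 2 [
    -- iteration 1/2 --
    FD 13: (-119.037,-94.409) -> (-128.229,-103.602) [heading=225, move]
    PD: pen down
    -- iteration 2/2 --
    FD 13: (-128.229,-103.602) -> (-137.421,-112.794) [heading=225, draw]
    PD: pen down
  ]
]
FD 5: (-137.421,-112.794) -> (-140.957,-116.329) [heading=225, draw]
BK 1: (-140.957,-116.329) -> (-140.25,-115.622) [heading=225, draw]
FD 12: (-140.25,-115.622) -> (-148.735,-124.108) [heading=225, draw]
LT 180: heading 225 -> 45
Final: pos=(-148.735,-124.108), heading=45, 11 segment(s) drawn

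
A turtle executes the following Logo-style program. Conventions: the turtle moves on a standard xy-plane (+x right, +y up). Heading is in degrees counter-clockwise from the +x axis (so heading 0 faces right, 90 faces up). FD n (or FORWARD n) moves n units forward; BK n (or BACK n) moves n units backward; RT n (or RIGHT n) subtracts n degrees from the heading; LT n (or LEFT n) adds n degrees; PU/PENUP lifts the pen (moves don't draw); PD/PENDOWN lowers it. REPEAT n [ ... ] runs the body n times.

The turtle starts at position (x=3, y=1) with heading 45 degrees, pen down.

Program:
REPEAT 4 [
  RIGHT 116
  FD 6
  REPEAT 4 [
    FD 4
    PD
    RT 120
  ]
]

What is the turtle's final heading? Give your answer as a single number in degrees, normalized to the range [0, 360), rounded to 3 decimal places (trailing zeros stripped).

Executing turtle program step by step:
Start: pos=(3,1), heading=45, pen down
REPEAT 4 [
  -- iteration 1/4 --
  RT 116: heading 45 -> 289
  FD 6: (3,1) -> (4.953,-4.673) [heading=289, draw]
  REPEAT 4 [
    -- iteration 1/4 --
    FD 4: (4.953,-4.673) -> (6.256,-8.455) [heading=289, draw]
    PD: pen down
    RT 120: heading 289 -> 169
    -- iteration 2/4 --
    FD 4: (6.256,-8.455) -> (2.329,-7.692) [heading=169, draw]
    PD: pen down
    RT 120: heading 169 -> 49
    -- iteration 3/4 --
    FD 4: (2.329,-7.692) -> (4.953,-4.673) [heading=49, draw]
    PD: pen down
    RT 120: heading 49 -> 289
    -- iteration 4/4 --
    FD 4: (4.953,-4.673) -> (6.256,-8.455) [heading=289, draw]
    PD: pen down
    RT 120: heading 289 -> 169
  ]
  -- iteration 2/4 --
  RT 116: heading 169 -> 53
  FD 6: (6.256,-8.455) -> (9.867,-3.663) [heading=53, draw]
  REPEAT 4 [
    -- iteration 1/4 --
    FD 4: (9.867,-3.663) -> (12.274,-0.469) [heading=53, draw]
    PD: pen down
    RT 120: heading 53 -> 293
    -- iteration 2/4 --
    FD 4: (12.274,-0.469) -> (13.837,-4.151) [heading=293, draw]
    PD: pen down
    RT 120: heading 293 -> 173
    -- iteration 3/4 --
    FD 4: (13.837,-4.151) -> (9.867,-3.663) [heading=173, draw]
    PD: pen down
    RT 120: heading 173 -> 53
    -- iteration 4/4 --
    FD 4: (9.867,-3.663) -> (12.274,-0.469) [heading=53, draw]
    PD: pen down
    RT 120: heading 53 -> 293
  ]
  -- iteration 3/4 --
  RT 116: heading 293 -> 177
  FD 6: (12.274,-0.469) -> (6.282,-0.155) [heading=177, draw]
  REPEAT 4 [
    -- iteration 1/4 --
    FD 4: (6.282,-0.155) -> (2.288,0.055) [heading=177, draw]
    PD: pen down
    RT 120: heading 177 -> 57
    -- iteration 2/4 --
    FD 4: (2.288,0.055) -> (4.466,3.409) [heading=57, draw]
    PD: pen down
    RT 120: heading 57 -> 297
    -- iteration 3/4 --
    FD 4: (4.466,3.409) -> (6.282,-0.155) [heading=297, draw]
    PD: pen down
    RT 120: heading 297 -> 177
    -- iteration 4/4 --
    FD 4: (6.282,-0.155) -> (2.288,0.055) [heading=177, draw]
    PD: pen down
    RT 120: heading 177 -> 57
  ]
  -- iteration 4/4 --
  RT 116: heading 57 -> 301
  FD 6: (2.288,0.055) -> (5.378,-5.088) [heading=301, draw]
  REPEAT 4 [
    -- iteration 1/4 --
    FD 4: (5.378,-5.088) -> (7.438,-8.517) [heading=301, draw]
    PD: pen down
    RT 120: heading 301 -> 181
    -- iteration 2/4 --
    FD 4: (7.438,-8.517) -> (3.439,-8.587) [heading=181, draw]
    PD: pen down
    RT 120: heading 181 -> 61
    -- iteration 3/4 --
    FD 4: (3.439,-8.587) -> (5.378,-5.088) [heading=61, draw]
    PD: pen down
    RT 120: heading 61 -> 301
    -- iteration 4/4 --
    FD 4: (5.378,-5.088) -> (7.438,-8.517) [heading=301, draw]
    PD: pen down
    RT 120: heading 301 -> 181
  ]
]
Final: pos=(7.438,-8.517), heading=181, 20 segment(s) drawn

Answer: 181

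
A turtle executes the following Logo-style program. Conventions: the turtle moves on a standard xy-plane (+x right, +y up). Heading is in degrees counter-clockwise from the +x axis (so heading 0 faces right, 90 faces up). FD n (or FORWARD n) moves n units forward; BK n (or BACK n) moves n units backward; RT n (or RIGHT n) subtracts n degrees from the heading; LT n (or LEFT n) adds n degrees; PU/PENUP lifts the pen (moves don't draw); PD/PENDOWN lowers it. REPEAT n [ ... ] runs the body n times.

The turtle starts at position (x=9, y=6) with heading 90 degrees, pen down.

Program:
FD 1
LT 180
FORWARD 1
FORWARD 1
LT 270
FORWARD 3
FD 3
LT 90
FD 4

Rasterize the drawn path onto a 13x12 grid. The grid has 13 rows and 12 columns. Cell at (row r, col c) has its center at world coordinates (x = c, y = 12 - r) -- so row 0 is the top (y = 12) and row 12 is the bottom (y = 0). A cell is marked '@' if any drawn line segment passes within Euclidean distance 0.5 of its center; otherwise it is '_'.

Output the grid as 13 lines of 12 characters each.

Segment 0: (9,6) -> (9,7)
Segment 1: (9,7) -> (9,6)
Segment 2: (9,6) -> (9,5)
Segment 3: (9,5) -> (6,5)
Segment 4: (6,5) -> (3,5)
Segment 5: (3,5) -> (3,1)

Answer: ____________
____________
____________
____________
____________
_________@__
_________@__
___@@@@@@@__
___@________
___@________
___@________
___@________
____________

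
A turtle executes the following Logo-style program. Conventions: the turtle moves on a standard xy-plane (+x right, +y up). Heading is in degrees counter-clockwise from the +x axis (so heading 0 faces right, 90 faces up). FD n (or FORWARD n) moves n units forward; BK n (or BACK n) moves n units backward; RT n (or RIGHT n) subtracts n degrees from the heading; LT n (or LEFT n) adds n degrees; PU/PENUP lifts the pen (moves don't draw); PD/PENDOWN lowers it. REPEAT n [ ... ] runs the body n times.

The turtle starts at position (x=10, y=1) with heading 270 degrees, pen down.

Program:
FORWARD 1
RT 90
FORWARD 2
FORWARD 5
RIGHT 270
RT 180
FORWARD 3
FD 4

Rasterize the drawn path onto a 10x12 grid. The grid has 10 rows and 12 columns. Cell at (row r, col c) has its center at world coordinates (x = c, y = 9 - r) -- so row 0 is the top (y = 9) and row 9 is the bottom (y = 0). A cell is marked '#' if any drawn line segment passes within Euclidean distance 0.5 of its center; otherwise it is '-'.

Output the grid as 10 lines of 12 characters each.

Answer: ------------
------------
---#--------
---#--------
---#--------
---#--------
---#--------
---#--------
---#------#-
---########-

Derivation:
Segment 0: (10,1) -> (10,0)
Segment 1: (10,0) -> (8,0)
Segment 2: (8,0) -> (3,0)
Segment 3: (3,0) -> (3,3)
Segment 4: (3,3) -> (3,7)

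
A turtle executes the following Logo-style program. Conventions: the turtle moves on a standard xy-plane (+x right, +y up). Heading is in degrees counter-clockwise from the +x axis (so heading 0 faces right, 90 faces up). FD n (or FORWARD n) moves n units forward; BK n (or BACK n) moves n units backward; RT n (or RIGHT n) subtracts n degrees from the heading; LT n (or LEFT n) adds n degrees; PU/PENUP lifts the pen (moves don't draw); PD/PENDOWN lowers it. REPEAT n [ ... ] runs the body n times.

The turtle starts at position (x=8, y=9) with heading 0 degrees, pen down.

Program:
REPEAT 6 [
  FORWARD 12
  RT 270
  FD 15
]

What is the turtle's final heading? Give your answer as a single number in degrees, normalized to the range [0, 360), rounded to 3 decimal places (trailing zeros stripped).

Answer: 180

Derivation:
Executing turtle program step by step:
Start: pos=(8,9), heading=0, pen down
REPEAT 6 [
  -- iteration 1/6 --
  FD 12: (8,9) -> (20,9) [heading=0, draw]
  RT 270: heading 0 -> 90
  FD 15: (20,9) -> (20,24) [heading=90, draw]
  -- iteration 2/6 --
  FD 12: (20,24) -> (20,36) [heading=90, draw]
  RT 270: heading 90 -> 180
  FD 15: (20,36) -> (5,36) [heading=180, draw]
  -- iteration 3/6 --
  FD 12: (5,36) -> (-7,36) [heading=180, draw]
  RT 270: heading 180 -> 270
  FD 15: (-7,36) -> (-7,21) [heading=270, draw]
  -- iteration 4/6 --
  FD 12: (-7,21) -> (-7,9) [heading=270, draw]
  RT 270: heading 270 -> 0
  FD 15: (-7,9) -> (8,9) [heading=0, draw]
  -- iteration 5/6 --
  FD 12: (8,9) -> (20,9) [heading=0, draw]
  RT 270: heading 0 -> 90
  FD 15: (20,9) -> (20,24) [heading=90, draw]
  -- iteration 6/6 --
  FD 12: (20,24) -> (20,36) [heading=90, draw]
  RT 270: heading 90 -> 180
  FD 15: (20,36) -> (5,36) [heading=180, draw]
]
Final: pos=(5,36), heading=180, 12 segment(s) drawn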